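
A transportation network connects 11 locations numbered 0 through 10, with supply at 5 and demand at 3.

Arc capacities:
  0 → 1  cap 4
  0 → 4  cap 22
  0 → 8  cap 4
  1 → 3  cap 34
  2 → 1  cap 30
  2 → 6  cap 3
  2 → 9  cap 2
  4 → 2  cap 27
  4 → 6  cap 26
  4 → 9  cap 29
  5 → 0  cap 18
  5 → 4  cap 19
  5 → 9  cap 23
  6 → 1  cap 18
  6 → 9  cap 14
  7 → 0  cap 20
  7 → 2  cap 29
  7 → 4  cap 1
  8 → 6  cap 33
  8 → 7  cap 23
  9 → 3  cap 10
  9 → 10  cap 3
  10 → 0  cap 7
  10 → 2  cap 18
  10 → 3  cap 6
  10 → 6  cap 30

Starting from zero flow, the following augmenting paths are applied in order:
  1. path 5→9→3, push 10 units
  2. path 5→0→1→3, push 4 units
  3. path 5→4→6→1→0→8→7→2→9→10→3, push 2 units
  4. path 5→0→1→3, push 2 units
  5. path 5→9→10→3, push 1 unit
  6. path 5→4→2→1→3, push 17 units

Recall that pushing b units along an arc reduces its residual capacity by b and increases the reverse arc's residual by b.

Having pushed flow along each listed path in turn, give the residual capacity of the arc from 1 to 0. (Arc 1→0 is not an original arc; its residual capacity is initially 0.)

after path 1 (5→9→3, push 10): res(1,0)=0
after path 2 (5→0→1→3, push 4): res(1,0)=4
after path 3 (5→4→6→1→0→8→7→2→9→10→3, push 2): res(1,0)=2
after path 4 (5→0→1→3, push 2): res(1,0)=4
after path 5 (5→9→10→3, push 1): res(1,0)=4
after path 6 (5→4→2→1→3, push 17): res(1,0)=4

Residual capacity of (1,0): 4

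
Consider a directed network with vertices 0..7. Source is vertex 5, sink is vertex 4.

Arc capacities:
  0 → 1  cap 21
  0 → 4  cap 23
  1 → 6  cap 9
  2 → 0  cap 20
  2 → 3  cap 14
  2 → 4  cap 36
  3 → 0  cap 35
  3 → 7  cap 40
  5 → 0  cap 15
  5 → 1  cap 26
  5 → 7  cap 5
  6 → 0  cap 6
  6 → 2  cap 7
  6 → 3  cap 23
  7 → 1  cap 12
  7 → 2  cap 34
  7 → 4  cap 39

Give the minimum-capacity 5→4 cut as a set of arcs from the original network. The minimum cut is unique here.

augment #1: 5→0→4 push 15
augment #2: 5→7→4 push 5
augment #3: 5→1→6→0→4 push 6
augment #4: 5→1→6→2→4 push 3
max flow = 29; residual-reachable set from 5 gives S-side
cut edges (S→T): {(1,6), (5,0), (5,7)} total cap 29

Min-cut arcs: {(1,6), (5,0), (5,7)} (total capacity 29)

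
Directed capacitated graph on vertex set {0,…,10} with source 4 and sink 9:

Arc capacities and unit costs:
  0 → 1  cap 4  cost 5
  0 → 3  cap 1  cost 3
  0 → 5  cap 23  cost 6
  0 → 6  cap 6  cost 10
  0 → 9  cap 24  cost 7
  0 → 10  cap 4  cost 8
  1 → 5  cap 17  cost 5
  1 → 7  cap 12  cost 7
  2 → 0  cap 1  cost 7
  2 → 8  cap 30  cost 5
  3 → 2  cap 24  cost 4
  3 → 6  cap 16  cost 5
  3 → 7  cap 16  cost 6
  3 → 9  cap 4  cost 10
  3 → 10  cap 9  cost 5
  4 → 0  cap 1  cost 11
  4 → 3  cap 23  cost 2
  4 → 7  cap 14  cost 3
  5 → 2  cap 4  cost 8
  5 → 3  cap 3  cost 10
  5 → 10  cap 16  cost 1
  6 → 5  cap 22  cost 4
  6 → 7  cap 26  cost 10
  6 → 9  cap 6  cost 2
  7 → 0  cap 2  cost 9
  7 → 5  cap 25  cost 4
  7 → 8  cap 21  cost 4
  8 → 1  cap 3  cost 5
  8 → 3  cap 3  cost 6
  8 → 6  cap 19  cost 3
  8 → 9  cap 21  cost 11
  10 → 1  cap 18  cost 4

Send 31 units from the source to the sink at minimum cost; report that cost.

shortest-cost path #1: 4→3→6→9 push 6 @ unit cost 9 (adds 54)
shortest-cost path #2: 4→3→9 push 4 @ unit cost 12 (adds 48)
shortest-cost path #3: 4→7→8→9 push 14 @ unit cost 18 (adds 252)
shortest-cost path #4: 4→0→9 push 1 @ unit cost 18 (adds 18)
shortest-cost path #5: 4→3→2→0→9 push 1 @ unit cost 20 (adds 20)
shortest-cost path #6: 4→3→2→8→9 push 5 @ unit cost 22 (adds 110)
total cost = 502

Minimum cost for 31 units: 502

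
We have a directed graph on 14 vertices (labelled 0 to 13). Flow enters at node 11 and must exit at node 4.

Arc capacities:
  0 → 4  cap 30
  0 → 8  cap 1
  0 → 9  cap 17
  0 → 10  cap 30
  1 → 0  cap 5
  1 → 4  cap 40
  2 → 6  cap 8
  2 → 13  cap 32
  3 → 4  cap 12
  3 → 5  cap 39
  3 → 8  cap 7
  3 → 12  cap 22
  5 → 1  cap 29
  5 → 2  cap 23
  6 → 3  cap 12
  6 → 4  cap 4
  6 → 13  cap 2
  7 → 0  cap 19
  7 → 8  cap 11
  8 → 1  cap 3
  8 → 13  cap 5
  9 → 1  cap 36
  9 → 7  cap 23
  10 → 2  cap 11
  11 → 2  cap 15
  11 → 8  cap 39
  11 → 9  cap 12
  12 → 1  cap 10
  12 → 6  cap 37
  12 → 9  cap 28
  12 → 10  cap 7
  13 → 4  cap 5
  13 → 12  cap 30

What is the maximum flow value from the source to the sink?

Maximum flow value: 35

augment #1: 11→2→6→4 bottleneck 4, total now 4
augment #2: 11→2→13→4 bottleneck 5, total now 9
augment #3: 11→8→1→4 bottleneck 3, total now 12
augment #4: 11→9→1→4 bottleneck 12, total now 24
augment #5: 11→2→6→3→4 bottleneck 4, total now 28
augment #6: 11→2→13→12→1→4 bottleneck 2, total now 30
augment #7: 11→8→13→12→1→4 bottleneck 5, total now 35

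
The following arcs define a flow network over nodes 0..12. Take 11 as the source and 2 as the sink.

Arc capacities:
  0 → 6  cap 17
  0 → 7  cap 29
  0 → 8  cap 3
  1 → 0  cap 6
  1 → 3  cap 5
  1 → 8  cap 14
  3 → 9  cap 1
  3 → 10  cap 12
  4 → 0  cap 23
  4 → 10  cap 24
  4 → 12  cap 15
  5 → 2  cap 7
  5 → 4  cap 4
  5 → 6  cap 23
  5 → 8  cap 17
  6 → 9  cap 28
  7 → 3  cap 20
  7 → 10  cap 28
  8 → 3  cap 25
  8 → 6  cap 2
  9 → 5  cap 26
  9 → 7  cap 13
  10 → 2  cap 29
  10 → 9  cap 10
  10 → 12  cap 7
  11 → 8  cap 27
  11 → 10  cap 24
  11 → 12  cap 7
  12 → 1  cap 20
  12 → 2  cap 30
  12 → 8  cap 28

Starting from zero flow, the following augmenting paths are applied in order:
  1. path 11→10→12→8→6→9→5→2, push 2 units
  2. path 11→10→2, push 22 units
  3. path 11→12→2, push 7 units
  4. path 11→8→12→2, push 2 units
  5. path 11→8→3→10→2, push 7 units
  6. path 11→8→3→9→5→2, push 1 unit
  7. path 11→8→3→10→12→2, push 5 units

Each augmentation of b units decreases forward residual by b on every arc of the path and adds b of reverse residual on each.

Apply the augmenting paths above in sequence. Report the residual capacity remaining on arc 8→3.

Residual capacity of (8,3): 12

after path 1 (11→10→12→8→6→9→5→2, push 2): res(8,3)=25
after path 2 (11→10→2, push 22): res(8,3)=25
after path 3 (11→12→2, push 7): res(8,3)=25
after path 4 (11→8→12→2, push 2): res(8,3)=25
after path 5 (11→8→3→10→2, push 7): res(8,3)=18
after path 6 (11→8→3→9→5→2, push 1): res(8,3)=17
after path 7 (11→8→3→10→12→2, push 5): res(8,3)=12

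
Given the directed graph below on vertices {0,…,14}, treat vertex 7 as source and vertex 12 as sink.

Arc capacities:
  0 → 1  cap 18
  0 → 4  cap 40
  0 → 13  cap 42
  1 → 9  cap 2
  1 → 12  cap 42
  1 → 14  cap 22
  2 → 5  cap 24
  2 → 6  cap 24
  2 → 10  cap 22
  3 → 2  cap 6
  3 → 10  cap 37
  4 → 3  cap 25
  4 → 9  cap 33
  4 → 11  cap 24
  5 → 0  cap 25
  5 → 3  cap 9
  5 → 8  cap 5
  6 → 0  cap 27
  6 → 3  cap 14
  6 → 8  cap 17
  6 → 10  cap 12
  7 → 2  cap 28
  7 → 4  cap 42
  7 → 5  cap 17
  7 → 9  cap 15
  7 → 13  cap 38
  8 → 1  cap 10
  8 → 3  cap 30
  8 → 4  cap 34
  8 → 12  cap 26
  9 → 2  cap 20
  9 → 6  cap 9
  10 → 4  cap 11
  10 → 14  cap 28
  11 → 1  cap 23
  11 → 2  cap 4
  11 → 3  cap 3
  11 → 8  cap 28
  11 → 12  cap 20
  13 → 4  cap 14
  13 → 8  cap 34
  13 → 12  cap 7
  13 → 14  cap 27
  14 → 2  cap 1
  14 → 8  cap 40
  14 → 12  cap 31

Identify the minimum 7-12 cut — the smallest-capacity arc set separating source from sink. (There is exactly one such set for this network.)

Min-cut arcs: {(0,1), (4,11), (8,1), (8,12), (13,12), (14,12)} (total capacity 116)

augment #1: 7→13→12 push 7
augment #2: 7→4→11→12 push 20
augment #3: 7→5→8→12 push 5
augment #4: 7→13→8→12 push 21
augment #5: 7→13→14→12 push 10
augment #6: 7→2→10→14→12 push 21
augment #7: 7→4→11→1→12 push 4
augment #8: 7→5→0→1→12 push 12
augment #9: 7→2→5→0→1→12 push 6
augment #10: 7→2→6→8→1→12 push 1
augment #11: 7→9→6→8→1→12 push 9
max flow = 116; residual-reachable set from 7 gives S-side
cut edges (S→T): {(0,1), (4,11), (8,1), (8,12), (13,12), (14,12)} total cap 116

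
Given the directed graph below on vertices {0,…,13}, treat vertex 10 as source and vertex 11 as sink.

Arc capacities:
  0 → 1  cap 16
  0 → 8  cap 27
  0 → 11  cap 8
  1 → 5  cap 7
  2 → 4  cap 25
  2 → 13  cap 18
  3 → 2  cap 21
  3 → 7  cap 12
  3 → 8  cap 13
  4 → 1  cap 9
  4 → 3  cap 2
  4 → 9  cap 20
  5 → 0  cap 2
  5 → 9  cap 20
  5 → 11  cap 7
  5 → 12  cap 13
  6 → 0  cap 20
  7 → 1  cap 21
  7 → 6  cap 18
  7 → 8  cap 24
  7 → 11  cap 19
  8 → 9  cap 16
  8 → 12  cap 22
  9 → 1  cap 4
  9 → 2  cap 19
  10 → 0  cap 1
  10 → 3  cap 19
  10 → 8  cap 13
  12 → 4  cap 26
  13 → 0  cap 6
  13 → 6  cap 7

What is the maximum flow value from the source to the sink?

augment #1: 10→0→11 bottleneck 1, total now 1
augment #2: 10→3→7→11 bottleneck 12, total now 13
augment #3: 10→3→2→13→0→11 bottleneck 6, total now 19
augment #4: 10→8→9→1→5→11 bottleneck 4, total now 23
augment #5: 10→3→2→4→1→5→11 bottleneck 1, total now 24
augment #6: 10→8→12→4→1→5→11 bottleneck 2, total now 26
augment #7: 10→8→9→2→13→6→0→11 bottleneck 1, total now 27

Maximum flow value: 27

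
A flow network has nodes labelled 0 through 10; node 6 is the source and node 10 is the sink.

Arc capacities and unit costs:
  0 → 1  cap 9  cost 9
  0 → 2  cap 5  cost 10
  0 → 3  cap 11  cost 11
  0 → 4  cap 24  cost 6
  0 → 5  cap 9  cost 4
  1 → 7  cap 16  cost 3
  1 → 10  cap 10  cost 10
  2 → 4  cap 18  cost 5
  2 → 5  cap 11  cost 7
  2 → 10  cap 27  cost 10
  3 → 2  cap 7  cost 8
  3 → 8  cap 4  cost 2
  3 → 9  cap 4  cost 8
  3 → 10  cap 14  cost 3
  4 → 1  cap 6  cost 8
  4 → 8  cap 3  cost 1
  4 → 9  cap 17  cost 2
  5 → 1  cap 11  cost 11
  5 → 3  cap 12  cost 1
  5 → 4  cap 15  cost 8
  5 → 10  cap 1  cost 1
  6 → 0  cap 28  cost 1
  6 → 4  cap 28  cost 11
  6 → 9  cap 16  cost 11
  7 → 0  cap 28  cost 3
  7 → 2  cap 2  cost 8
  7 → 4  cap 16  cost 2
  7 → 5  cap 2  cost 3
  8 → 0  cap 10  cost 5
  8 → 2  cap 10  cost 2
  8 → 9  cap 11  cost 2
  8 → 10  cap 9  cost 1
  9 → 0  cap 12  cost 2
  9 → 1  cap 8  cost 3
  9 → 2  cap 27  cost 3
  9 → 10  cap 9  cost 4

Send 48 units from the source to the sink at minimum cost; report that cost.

shortest-cost path #1: 6→0→5→10 push 1 @ unit cost 6 (adds 6)
shortest-cost path #2: 6→0→4→8→10 push 3 @ unit cost 9 (adds 27)
shortest-cost path #3: 6→0→5→3→10 push 8 @ unit cost 9 (adds 72)
shortest-cost path #4: 6→0→4→9→10 push 9 @ unit cost 13 (adds 117)
shortest-cost path #5: 6→0→3→10 push 6 @ unit cost 15 (adds 90)
shortest-cost path #6: 6→0→3→8→10 push 1 @ unit cost 15 (adds 15)
shortest-cost path #7: 6→9→4→0→3→8→10 push 3 @ unit cost 17 (adds 51)
shortest-cost path #8: 6→9→4→0→1→10 push 6 @ unit cost 22 (adds 132)
shortest-cost path #9: 6→9→1→10 push 4 @ unit cost 24 (adds 96)
shortest-cost path #10: 6→9→2→10 push 3 @ unit cost 24 (adds 72)
shortest-cost path #11: 6→4→0→1→9→2→10 push 3 @ unit cost 24 (adds 72)
shortest-cost path #12: 6→4→9→2→10 push 1 @ unit cost 26 (adds 26)
total cost = 776

Minimum cost for 48 units: 776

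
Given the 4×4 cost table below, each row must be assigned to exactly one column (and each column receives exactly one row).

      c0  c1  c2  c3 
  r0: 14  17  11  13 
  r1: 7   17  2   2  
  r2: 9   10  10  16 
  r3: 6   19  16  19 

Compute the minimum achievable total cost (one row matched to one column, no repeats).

optimal assignment: row0→col2 (cost 11), row1→col3 (cost 2), row2→col1 (cost 10), row3→col0 (cost 6)
total = 11 + 2 + 10 + 6 = 29

Minimum assignment cost: 29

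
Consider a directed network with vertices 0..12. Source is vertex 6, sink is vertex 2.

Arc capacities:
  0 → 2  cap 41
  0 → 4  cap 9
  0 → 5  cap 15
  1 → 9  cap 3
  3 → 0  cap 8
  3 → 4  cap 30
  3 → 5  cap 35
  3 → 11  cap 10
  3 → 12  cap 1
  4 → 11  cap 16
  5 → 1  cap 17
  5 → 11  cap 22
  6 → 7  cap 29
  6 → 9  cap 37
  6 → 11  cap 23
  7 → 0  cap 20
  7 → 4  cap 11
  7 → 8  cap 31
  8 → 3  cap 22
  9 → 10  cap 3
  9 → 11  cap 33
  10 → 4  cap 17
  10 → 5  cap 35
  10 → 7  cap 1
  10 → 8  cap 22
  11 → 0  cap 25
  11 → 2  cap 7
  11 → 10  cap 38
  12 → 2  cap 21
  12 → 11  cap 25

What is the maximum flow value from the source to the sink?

Maximum flow value: 49

augment #1: 6→11→2 bottleneck 7, total now 7
augment #2: 6→7→0→2 bottleneck 20, total now 27
augment #3: 6→11→0→2 bottleneck 16, total now 43
augment #4: 6→9→11→0→2 bottleneck 5, total now 48
augment #5: 6→7→8→3→12→2 bottleneck 1, total now 49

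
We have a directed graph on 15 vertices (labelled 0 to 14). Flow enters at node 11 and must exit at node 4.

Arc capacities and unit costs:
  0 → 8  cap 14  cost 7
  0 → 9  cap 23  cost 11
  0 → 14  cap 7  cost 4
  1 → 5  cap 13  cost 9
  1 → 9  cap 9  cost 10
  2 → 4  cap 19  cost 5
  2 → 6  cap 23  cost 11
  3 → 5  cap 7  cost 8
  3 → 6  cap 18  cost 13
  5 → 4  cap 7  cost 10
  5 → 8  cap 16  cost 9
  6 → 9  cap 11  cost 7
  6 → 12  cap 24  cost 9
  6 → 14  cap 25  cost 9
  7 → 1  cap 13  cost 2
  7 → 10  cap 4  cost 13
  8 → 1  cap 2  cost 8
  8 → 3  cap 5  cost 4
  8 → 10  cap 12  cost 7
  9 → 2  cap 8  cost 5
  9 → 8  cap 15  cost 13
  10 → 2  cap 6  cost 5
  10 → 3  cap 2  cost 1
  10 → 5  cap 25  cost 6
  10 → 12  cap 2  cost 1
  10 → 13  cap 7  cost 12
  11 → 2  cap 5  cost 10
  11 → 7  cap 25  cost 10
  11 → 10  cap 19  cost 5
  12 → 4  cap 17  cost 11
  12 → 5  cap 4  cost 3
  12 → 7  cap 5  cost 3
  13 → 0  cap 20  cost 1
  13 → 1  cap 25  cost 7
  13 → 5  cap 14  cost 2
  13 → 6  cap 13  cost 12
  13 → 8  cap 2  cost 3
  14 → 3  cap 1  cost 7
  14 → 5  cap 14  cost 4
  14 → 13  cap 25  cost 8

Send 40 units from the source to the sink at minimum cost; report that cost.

Minimum cost for 40 units: 1298

shortest-cost path #1: 11→2→4 push 5 @ unit cost 15 (adds 75)
shortest-cost path #2: 11→10→2→4 push 6 @ unit cost 15 (adds 90)
shortest-cost path #3: 11→10→12→4 push 2 @ unit cost 17 (adds 34)
shortest-cost path #4: 11→10→5→4 push 7 @ unit cost 21 (adds 147)
shortest-cost path #5: 11→7→1→9→2→4 push 8 @ unit cost 32 (adds 256)
shortest-cost path #6: 11→10→3→6→12→4 push 2 @ unit cost 39 (adds 78)
shortest-cost path #7: 11→10→13→6→12→4 push 2 @ unit cost 49 (adds 98)
shortest-cost path #8: 11→7→1→5→10→13→6→12→4 push 5 @ unit cost 59 (adds 295)
shortest-cost path #9: 11→7→10→5→8→3→6→12→4 push 3 @ unit cost 75 (adds 225)
total cost = 1298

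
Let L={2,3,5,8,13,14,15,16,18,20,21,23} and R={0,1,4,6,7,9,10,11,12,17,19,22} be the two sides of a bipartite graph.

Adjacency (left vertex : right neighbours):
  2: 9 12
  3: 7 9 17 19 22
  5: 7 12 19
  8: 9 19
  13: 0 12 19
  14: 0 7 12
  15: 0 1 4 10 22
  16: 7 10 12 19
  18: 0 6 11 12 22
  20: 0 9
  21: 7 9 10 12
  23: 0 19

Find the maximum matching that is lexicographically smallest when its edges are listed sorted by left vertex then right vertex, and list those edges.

|M| = 9 (so the lex-smallest maximum matching has 9 edges)
process left vertices in ascending order; for each, take the smallest-labelled available neighbour that still permits 9 edges overall, or leave it unmatched if none does
lex-smallest matching: {2-9, 3-17, 5-7, 8-19, 13-0, 14-12, 15-1, 16-10, 18-6}

Lex-smallest maximum matching: {(2,9), (3,17), (5,7), (8,19), (13,0), (14,12), (15,1), (16,10), (18,6)}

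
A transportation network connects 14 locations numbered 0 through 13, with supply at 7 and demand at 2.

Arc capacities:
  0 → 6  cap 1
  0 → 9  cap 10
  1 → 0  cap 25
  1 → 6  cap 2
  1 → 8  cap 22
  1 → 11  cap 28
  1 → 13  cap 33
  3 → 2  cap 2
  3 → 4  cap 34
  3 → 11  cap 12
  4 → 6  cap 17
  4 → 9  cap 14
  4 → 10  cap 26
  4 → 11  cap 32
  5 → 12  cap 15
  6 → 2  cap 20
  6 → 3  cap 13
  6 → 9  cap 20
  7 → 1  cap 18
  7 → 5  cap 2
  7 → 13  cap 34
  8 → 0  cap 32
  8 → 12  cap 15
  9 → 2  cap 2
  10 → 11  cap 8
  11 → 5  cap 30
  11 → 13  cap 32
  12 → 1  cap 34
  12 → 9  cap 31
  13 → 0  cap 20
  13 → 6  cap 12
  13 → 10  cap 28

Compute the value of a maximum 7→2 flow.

Maximum flow value: 17

augment #1: 7→1→6→2 bottleneck 2, total now 2
augment #2: 7→13→6→2 bottleneck 12, total now 14
augment #3: 7→1→0→6→2 bottleneck 1, total now 15
augment #4: 7→1→0→9→2 bottleneck 2, total now 17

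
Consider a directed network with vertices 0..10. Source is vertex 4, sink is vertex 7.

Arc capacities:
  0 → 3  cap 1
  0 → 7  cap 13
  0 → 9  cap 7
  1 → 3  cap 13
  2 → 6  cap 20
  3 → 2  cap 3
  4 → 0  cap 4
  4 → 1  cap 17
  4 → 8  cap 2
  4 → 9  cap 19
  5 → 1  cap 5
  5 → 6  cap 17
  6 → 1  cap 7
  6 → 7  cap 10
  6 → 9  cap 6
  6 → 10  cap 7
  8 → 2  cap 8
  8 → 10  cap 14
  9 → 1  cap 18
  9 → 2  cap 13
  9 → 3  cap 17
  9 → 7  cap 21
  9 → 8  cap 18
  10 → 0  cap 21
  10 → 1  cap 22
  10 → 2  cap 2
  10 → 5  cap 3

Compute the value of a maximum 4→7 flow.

augment #1: 4→0→7 bottleneck 4, total now 4
augment #2: 4→9→7 bottleneck 19, total now 23
augment #3: 4→8→2→6→7 bottleneck 2, total now 25
augment #4: 4→1→3→2→6→7 bottleneck 3, total now 28

Maximum flow value: 28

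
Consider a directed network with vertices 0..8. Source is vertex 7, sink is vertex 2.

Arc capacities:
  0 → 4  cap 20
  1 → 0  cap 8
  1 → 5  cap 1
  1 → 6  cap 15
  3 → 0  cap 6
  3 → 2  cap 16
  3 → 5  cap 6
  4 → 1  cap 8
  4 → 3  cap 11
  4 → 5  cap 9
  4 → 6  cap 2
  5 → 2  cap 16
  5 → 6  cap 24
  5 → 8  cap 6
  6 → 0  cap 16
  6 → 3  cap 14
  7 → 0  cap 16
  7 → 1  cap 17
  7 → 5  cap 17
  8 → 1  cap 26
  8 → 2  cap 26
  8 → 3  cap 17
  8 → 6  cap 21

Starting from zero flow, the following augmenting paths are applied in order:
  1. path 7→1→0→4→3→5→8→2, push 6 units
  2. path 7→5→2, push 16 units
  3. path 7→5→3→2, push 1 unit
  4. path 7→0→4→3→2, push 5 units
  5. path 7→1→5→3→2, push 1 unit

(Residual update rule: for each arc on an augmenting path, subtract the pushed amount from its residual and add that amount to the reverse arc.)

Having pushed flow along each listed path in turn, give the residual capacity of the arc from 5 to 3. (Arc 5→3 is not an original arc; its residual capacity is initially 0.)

after path 1 (7→1→0→4→3→5→8→2, push 6): res(5,3)=6
after path 2 (7→5→2, push 16): res(5,3)=6
after path 3 (7→5→3→2, push 1): res(5,3)=5
after path 4 (7→0→4→3→2, push 5): res(5,3)=5
after path 5 (7→1→5→3→2, push 1): res(5,3)=4

Residual capacity of (5,3): 4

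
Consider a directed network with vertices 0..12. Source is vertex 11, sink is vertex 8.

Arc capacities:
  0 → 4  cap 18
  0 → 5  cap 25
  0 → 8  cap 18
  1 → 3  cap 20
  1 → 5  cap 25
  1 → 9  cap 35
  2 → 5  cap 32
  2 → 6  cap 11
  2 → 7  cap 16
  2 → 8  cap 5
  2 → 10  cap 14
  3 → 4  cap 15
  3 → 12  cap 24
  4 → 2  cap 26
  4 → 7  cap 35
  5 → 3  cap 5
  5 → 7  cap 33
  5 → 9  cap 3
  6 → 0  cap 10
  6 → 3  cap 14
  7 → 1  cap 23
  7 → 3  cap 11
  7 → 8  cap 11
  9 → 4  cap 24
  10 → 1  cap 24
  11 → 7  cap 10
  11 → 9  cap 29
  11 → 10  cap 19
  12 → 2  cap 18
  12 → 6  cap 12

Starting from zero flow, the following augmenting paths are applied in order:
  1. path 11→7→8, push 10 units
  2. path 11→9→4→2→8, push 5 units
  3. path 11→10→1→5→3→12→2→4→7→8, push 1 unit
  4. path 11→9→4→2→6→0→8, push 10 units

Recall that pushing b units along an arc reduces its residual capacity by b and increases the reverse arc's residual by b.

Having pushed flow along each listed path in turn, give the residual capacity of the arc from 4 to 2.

after path 1 (11→7→8, push 10): res(4,2)=26
after path 2 (11→9→4→2→8, push 5): res(4,2)=21
after path 3 (11→10→1→5→3→12→2→4→7→8, push 1): res(4,2)=22
after path 4 (11→9→4→2→6→0→8, push 10): res(4,2)=12

Residual capacity of (4,2): 12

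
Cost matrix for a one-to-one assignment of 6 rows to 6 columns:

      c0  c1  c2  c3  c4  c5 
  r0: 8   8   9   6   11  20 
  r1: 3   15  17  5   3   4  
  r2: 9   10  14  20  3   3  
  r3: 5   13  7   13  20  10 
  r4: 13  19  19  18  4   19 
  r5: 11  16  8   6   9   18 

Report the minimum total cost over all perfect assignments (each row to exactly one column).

Minimum assignment cost: 31

optimal assignment: row0→col1 (cost 8), row1→col0 (cost 3), row2→col5 (cost 3), row3→col2 (cost 7), row4→col4 (cost 4), row5→col3 (cost 6)
total = 8 + 3 + 3 + 7 + 4 + 6 = 31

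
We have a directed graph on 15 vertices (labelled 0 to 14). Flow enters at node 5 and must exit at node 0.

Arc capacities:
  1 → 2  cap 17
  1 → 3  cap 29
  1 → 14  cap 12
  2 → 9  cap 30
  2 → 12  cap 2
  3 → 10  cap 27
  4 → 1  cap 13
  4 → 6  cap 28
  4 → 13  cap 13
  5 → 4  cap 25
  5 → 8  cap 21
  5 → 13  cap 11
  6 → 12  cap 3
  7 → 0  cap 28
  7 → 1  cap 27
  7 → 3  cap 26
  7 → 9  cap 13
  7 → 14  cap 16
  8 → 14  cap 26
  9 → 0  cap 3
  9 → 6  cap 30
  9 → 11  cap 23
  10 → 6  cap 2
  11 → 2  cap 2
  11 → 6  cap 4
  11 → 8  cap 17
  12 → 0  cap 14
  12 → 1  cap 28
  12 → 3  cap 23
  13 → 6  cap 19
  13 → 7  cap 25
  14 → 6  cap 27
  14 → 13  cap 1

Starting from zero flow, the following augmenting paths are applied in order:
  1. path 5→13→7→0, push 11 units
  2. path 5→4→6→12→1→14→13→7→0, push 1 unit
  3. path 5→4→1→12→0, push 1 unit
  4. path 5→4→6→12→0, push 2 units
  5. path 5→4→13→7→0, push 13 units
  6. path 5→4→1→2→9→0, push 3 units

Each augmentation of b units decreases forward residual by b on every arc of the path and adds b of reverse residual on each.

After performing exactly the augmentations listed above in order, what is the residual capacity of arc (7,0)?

after path 1 (5→13→7→0, push 11): res(7,0)=17
after path 2 (5→4→6→12→1→14→13→7→0, push 1): res(7,0)=16
after path 3 (5→4→1→12→0, push 1): res(7,0)=16
after path 4 (5→4→6→12→0, push 2): res(7,0)=16
after path 5 (5→4→13→7→0, push 13): res(7,0)=3
after path 6 (5→4→1→2→9→0, push 3): res(7,0)=3

Residual capacity of (7,0): 3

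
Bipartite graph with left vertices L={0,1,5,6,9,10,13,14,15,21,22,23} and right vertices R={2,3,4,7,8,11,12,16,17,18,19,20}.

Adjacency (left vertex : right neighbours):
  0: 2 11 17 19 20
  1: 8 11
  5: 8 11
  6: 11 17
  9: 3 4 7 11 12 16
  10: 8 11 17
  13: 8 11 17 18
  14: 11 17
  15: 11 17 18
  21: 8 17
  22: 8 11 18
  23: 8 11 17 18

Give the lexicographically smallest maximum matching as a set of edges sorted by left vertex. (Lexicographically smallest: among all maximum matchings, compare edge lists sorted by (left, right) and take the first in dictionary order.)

Lex-smallest maximum matching: {(0,2), (1,8), (5,11), (6,17), (9,3), (13,18)}

|M| = 6 (so the lex-smallest maximum matching has 6 edges)
process left vertices in ascending order; for each, take the smallest-labelled available neighbour that still permits 6 edges overall, or leave it unmatched if none does
lex-smallest matching: {0-2, 1-8, 5-11, 6-17, 9-3, 13-18}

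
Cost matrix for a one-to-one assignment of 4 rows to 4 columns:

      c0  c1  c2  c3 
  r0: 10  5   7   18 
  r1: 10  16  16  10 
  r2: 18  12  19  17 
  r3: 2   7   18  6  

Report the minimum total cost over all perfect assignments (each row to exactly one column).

optimal assignment: row0→col2 (cost 7), row1→col3 (cost 10), row2→col1 (cost 12), row3→col0 (cost 2)
total = 7 + 10 + 12 + 2 = 31

Minimum assignment cost: 31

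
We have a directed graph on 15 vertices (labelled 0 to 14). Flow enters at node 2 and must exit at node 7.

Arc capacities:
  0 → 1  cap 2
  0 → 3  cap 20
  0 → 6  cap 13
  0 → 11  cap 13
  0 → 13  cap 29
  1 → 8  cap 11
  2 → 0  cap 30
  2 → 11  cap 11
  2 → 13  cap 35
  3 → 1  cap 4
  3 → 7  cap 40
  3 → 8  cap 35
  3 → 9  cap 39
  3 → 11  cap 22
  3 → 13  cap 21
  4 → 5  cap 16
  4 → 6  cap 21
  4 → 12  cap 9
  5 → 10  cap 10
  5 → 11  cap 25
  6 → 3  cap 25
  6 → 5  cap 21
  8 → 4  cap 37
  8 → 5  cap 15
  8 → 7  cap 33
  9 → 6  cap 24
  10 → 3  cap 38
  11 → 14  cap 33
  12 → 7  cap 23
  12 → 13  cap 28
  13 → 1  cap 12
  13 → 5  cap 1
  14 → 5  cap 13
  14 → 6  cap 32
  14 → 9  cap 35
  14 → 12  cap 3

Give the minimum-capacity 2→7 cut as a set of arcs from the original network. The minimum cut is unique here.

Min-cut arcs: {(1,8), (2,0), (2,11), (13,5)} (total capacity 53)

augment #1: 2→0→3→7 push 20
augment #2: 2→0→1→8→7 push 2
augment #3: 2→0→6→3→7 push 8
augment #4: 2→11→14→12→7 push 3
augment #5: 2→13→1→8→7 push 9
augment #6: 2→11→14→6→3→7 push 8
augment #7: 2→13→5→10→3→7 push 1
augment #8: 2→13→1→0→6→3→7 push 2
max flow = 53; residual-reachable set from 2 gives S-side
cut edges (S→T): {(1,8), (2,0), (2,11), (13,5)} total cap 53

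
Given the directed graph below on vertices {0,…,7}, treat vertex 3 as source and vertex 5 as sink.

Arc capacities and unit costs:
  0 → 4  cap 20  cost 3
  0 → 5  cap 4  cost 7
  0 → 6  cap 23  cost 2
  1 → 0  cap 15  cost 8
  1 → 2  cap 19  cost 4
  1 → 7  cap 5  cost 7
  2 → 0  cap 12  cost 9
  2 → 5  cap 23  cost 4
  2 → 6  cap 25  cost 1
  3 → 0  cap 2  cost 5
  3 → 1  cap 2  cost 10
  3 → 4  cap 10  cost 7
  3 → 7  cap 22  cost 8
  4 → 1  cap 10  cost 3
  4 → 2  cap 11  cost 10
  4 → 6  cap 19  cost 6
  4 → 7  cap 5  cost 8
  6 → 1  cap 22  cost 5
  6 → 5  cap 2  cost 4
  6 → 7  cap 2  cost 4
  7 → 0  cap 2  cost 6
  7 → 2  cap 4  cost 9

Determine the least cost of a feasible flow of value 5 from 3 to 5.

Minimum cost for 5 units: 76

shortest-cost path #1: 3→0→6→5 push 2 @ unit cost 11 (adds 22)
shortest-cost path #2: 3→4→6→0→5 push 2 @ unit cost 18 (adds 36)
shortest-cost path #3: 3→1→2→5 push 1 @ unit cost 18 (adds 18)
total cost = 76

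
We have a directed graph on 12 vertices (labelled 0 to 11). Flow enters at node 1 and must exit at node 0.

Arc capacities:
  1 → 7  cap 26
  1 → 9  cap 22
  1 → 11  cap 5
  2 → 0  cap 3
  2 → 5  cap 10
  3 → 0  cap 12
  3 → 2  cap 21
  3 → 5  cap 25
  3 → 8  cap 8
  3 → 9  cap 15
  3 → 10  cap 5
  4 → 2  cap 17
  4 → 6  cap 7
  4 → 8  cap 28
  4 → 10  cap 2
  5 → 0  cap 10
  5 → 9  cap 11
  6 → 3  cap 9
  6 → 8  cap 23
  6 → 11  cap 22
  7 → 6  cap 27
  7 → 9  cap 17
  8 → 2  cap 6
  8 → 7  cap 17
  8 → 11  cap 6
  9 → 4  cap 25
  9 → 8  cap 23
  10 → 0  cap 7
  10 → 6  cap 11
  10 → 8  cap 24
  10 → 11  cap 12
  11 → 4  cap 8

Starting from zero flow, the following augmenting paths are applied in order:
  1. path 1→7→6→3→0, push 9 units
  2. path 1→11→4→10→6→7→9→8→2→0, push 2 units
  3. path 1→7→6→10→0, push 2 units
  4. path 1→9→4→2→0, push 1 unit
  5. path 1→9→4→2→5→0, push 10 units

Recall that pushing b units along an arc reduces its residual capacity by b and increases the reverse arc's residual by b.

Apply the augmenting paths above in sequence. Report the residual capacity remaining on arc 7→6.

after path 1 (1→7→6→3→0, push 9): res(7,6)=18
after path 2 (1→11→4→10→6→7→9→8→2→0, push 2): res(7,6)=20
after path 3 (1→7→6→10→0, push 2): res(7,6)=18
after path 4 (1→9→4→2→0, push 1): res(7,6)=18
after path 5 (1→9→4→2→5→0, push 10): res(7,6)=18

Residual capacity of (7,6): 18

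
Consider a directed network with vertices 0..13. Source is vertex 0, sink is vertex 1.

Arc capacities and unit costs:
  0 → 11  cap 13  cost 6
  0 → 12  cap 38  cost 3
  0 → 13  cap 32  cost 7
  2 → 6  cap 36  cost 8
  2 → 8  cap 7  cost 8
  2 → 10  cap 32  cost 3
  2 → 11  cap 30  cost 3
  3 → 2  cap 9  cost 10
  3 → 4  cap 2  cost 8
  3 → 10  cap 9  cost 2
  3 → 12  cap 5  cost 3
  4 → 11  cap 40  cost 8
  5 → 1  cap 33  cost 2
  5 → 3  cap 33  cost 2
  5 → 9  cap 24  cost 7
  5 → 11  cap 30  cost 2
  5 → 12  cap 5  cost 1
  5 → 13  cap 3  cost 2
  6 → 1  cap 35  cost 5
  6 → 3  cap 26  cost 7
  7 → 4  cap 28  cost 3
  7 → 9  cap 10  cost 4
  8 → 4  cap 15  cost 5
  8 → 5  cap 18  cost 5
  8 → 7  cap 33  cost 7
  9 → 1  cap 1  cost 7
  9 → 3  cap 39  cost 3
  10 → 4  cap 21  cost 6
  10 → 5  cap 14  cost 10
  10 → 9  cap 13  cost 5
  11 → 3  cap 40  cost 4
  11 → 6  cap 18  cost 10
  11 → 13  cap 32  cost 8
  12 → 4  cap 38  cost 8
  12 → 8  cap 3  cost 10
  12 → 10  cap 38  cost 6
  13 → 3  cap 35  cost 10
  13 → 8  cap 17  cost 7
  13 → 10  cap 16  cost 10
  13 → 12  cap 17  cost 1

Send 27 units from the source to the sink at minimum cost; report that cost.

Minimum cost for 27 units: 564

shortest-cost path #1: 0→12→8→5→1 push 3 @ unit cost 20 (adds 60)
shortest-cost path #2: 0→11→6→1 push 13 @ unit cost 21 (adds 273)
shortest-cost path #3: 0→13→8→5→1 push 11 @ unit cost 21 (adds 231)
total cost = 564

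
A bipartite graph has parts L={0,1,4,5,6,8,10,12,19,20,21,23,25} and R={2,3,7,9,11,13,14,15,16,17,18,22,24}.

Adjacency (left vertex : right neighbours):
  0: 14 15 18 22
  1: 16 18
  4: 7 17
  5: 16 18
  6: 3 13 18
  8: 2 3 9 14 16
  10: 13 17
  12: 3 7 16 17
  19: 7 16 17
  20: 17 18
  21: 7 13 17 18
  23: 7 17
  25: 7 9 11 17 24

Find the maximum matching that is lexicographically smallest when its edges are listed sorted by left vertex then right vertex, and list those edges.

|M| = 9 (so the lex-smallest maximum matching has 9 edges)
process left vertices in ascending order; for each, take the smallest-labelled available neighbour that still permits 9 edges overall, or leave it unmatched if none does
lex-smallest matching: {0-14, 1-16, 4-7, 5-18, 6-3, 8-2, 10-13, 12-17, 25-9}

Lex-smallest maximum matching: {(0,14), (1,16), (4,7), (5,18), (6,3), (8,2), (10,13), (12,17), (25,9)}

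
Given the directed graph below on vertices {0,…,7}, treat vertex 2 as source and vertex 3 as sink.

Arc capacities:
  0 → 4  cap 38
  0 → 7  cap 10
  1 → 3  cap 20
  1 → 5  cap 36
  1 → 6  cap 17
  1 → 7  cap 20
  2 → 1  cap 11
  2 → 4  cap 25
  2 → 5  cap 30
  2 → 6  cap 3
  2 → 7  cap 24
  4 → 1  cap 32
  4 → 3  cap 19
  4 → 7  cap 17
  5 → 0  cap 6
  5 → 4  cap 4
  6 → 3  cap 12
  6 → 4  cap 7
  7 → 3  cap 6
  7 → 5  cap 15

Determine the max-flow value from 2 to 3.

Maximum flow value: 55

augment #1: 2→1→3 bottleneck 11, total now 11
augment #2: 2→4→3 bottleneck 19, total now 30
augment #3: 2→6→3 bottleneck 3, total now 33
augment #4: 2→7→3 bottleneck 6, total now 39
augment #5: 2→4→1→3 bottleneck 6, total now 45
augment #6: 2→5→4→1→3 bottleneck 3, total now 48
augment #7: 2→5→4→1→6→3 bottleneck 1, total now 49
augment #8: 2→5→0→4→1→6→3 bottleneck 6, total now 55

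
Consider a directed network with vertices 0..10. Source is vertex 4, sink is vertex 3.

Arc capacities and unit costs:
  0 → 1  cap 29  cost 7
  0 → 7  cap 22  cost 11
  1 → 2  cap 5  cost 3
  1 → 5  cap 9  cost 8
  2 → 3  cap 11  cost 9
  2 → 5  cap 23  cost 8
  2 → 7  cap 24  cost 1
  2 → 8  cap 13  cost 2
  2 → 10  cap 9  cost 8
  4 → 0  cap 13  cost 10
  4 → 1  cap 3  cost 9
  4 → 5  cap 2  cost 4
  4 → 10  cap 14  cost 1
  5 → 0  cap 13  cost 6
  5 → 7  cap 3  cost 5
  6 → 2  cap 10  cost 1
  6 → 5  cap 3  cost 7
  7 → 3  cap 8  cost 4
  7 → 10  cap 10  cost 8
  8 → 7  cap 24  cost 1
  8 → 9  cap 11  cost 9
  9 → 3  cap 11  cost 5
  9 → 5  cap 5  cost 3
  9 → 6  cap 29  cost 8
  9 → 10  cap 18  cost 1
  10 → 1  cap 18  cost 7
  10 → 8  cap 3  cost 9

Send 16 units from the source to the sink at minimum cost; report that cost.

Minimum cost for 16 units: 348

shortest-cost path #1: 4→5→7→3 push 2 @ unit cost 13 (adds 26)
shortest-cost path #2: 4→10→8→7→3 push 3 @ unit cost 15 (adds 45)
shortest-cost path #3: 4→10→1→2→7→3 push 3 @ unit cost 16 (adds 48)
shortest-cost path #4: 4→10→1→2→3 push 2 @ unit cost 20 (adds 40)
shortest-cost path #5: 4→0→7→2→3 push 3 @ unit cost 29 (adds 87)
shortest-cost path #6: 4→0→7→8→9→3 push 3 @ unit cost 34 (adds 102)
total cost = 348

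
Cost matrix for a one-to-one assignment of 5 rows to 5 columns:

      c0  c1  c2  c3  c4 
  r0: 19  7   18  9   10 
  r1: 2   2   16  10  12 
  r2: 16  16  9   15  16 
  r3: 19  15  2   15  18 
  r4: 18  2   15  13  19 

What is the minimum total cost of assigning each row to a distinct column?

one of 2 optimal assignments: row0→col3 (cost 9), row1→col0 (cost 2), row2→col4 (cost 16), row3→col2 (cost 2), row4→col1 (cost 2)
total = 9 + 2 + 16 + 2 + 2 = 31

Minimum assignment cost: 31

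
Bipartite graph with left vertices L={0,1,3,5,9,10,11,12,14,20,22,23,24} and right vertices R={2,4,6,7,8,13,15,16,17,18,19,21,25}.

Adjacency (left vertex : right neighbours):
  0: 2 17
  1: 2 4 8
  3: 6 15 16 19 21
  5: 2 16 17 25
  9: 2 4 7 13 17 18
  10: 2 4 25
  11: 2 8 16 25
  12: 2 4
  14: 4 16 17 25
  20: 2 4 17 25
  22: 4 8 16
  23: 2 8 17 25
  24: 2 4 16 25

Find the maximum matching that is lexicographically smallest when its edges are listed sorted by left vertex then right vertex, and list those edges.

Lex-smallest maximum matching: {(0,2), (1,4), (3,6), (5,16), (9,7), (10,25), (11,8), (14,17)}

|M| = 8 (so the lex-smallest maximum matching has 8 edges)
process left vertices in ascending order; for each, take the smallest-labelled available neighbour that still permits 8 edges overall, or leave it unmatched if none does
lex-smallest matching: {0-2, 1-4, 3-6, 5-16, 9-7, 10-25, 11-8, 14-17}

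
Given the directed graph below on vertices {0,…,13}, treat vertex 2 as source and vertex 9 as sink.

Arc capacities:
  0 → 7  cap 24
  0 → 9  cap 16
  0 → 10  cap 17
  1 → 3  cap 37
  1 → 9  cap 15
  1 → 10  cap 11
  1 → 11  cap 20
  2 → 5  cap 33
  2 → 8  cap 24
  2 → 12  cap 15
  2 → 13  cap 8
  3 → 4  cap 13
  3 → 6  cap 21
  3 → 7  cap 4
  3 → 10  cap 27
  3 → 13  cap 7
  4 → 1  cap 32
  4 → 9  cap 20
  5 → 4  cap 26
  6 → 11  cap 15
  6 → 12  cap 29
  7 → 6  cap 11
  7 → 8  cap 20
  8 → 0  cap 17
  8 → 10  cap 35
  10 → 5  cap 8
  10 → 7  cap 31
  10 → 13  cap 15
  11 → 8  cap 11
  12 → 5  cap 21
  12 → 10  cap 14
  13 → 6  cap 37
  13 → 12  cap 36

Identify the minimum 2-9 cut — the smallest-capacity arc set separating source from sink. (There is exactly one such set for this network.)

augment #1: 2→5→4→9 push 20
augment #2: 2→8→0→9 push 16
augment #3: 2→5→4→1→9 push 6
max flow = 42; residual-reachable set from 2 gives S-side
cut edges (S→T): {(0,9), (5,4)} total cap 42

Min-cut arcs: {(0,9), (5,4)} (total capacity 42)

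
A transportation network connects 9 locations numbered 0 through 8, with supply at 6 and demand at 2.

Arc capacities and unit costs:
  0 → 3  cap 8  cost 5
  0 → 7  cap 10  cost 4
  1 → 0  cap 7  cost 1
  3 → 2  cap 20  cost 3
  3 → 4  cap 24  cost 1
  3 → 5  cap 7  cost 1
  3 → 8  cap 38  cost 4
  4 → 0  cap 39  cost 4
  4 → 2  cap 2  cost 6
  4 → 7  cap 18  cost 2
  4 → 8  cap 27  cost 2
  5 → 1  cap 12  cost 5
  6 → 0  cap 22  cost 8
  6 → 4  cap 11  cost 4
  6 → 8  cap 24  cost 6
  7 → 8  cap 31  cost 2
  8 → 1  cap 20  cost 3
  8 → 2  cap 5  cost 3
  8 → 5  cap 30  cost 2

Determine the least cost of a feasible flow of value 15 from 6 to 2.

Minimum cost for 15 units: 193

shortest-cost path #1: 6→8→2 push 5 @ unit cost 9 (adds 45)
shortest-cost path #2: 6→4→2 push 2 @ unit cost 10 (adds 20)
shortest-cost path #3: 6→0→3→2 push 8 @ unit cost 16 (adds 128)
total cost = 193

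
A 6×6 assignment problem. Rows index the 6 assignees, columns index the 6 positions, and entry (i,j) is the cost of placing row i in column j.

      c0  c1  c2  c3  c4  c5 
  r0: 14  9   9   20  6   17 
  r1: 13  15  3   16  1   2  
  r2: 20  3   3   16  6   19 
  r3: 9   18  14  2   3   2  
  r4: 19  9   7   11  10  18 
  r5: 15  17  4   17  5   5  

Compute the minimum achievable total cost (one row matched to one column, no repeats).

optimal assignment: row0→col0 (cost 14), row1→col4 (cost 1), row2→col1 (cost 3), row3→col3 (cost 2), row4→col2 (cost 7), row5→col5 (cost 5)
total = 14 + 1 + 3 + 2 + 7 + 5 = 32

Minimum assignment cost: 32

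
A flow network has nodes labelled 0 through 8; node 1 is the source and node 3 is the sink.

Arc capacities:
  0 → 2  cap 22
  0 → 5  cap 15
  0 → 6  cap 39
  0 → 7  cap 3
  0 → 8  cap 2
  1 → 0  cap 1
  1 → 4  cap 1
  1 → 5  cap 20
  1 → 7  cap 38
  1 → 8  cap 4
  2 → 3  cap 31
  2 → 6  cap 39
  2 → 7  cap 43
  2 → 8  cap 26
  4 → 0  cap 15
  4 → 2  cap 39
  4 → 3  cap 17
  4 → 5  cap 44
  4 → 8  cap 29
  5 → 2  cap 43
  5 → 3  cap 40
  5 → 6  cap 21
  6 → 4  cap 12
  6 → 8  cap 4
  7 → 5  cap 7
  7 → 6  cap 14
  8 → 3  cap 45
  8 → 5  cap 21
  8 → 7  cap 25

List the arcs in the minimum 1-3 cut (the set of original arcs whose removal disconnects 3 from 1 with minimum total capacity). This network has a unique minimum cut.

Min-cut arcs: {(1,0), (1,4), (1,5), (1,8), (7,5), (7,6)} (total capacity 47)

augment #1: 1→4→3 push 1
augment #2: 1→5→3 push 20
augment #3: 1→8→3 push 4
augment #4: 1→0→2→3 push 1
augment #5: 1→7→5→3 push 7
augment #6: 1→7→6→4→3 push 12
augment #7: 1→7→6→8→3 push 2
max flow = 47; residual-reachable set from 1 gives S-side
cut edges (S→T): {(1,0), (1,4), (1,5), (1,8), (7,5), (7,6)} total cap 47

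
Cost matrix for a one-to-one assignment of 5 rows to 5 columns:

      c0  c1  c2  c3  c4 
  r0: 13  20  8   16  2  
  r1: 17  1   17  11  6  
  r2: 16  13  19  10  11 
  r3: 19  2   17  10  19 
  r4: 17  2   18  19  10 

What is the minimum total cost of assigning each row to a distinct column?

optimal assignment: row0→col2 (cost 8), row1→col4 (cost 6), row2→col0 (cost 16), row3→col3 (cost 10), row4→col1 (cost 2)
total = 8 + 6 + 16 + 10 + 2 = 42

Minimum assignment cost: 42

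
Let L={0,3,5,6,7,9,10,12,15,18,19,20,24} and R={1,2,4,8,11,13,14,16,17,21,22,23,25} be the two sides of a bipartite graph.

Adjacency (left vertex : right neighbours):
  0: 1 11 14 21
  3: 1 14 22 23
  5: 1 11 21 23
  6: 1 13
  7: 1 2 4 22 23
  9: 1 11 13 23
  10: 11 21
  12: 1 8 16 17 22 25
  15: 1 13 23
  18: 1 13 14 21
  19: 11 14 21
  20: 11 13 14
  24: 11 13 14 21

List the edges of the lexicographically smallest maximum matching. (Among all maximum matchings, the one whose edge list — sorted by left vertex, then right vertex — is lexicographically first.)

Lex-smallest maximum matching: {(0,1), (3,22), (5,11), (6,13), (7,2), (9,23), (10,21), (12,8), (18,14)}

|M| = 9 (so the lex-smallest maximum matching has 9 edges)
process left vertices in ascending order; for each, take the smallest-labelled available neighbour that still permits 9 edges overall, or leave it unmatched if none does
lex-smallest matching: {0-1, 3-22, 5-11, 6-13, 7-2, 9-23, 10-21, 12-8, 18-14}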